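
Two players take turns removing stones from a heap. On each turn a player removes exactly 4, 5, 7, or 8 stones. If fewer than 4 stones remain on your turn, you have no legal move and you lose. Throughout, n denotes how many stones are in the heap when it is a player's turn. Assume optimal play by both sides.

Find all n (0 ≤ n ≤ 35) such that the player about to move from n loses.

0, 1, 2, 3, 12, 13, 14, 15, 24, 25, 26, 27

Build the W/L table. Terminal = L. A non-terminal position is W if it has a move to some L; otherwise it is L.
n=0: no move → L
n=1: no move → L
n=2: no move → L
n=3: no move → L
n=4: can move to 0, which is L ⇒ W
n=5: can move to 1, which is L ⇒ W
n=6: can move to 2, which is L ⇒ W
n=7: can move to 3, which is L ⇒ W
n=8: can move to 3, which is L ⇒ W
n=9: can move to 2, which is L ⇒ W
n=10: can move to 3, which is L ⇒ W
n=11: can move to 3, which is L ⇒ W
n=12: moves to 8(W), 7(W), 5(W), 4(W); every one is W ⇒ L
n=13: moves to 9(W), 8(W), 6(W), 5(W); every one is W ⇒ L
n=14: moves to 10(W), 9(W), 7(W), 6(W); every one is W ⇒ L
n=15: moves to 11(W), 10(W), 8(W), 7(W); every one is W ⇒ L
n=16: can move to 12, which is L ⇒ W
n=17: can move to 13, which is L ⇒ W
n=18: can move to 14, which is L ⇒ W
n=19: can move to 15, which is L ⇒ W
n=20: can move to 15, which is L ⇒ W
n=21: can move to 14, which is L ⇒ W
n=22: can move to 15, which is L ⇒ W
n=23: can move to 15, which is L ⇒ W
n=24: moves to 20(W), 19(W), 17(W), 16(W); every one is W ⇒ L
n=25: moves to 21(W), 20(W), 18(W), 17(W); every one is W ⇒ L
n=26: moves to 22(W), 21(W), 19(W), 18(W); every one is W ⇒ L
n=27: moves to 23(W), 22(W), 20(W), 19(W); every one is W ⇒ L
n=28: can move to 24, which is L ⇒ W
n=29: can move to 25, which is L ⇒ W
n=30: can move to 26, which is L ⇒ W
n=31: can move to 27, which is L ⇒ W
n=32: can move to 27, which is L ⇒ W
n=33: can move to 26, which is L ⇒ W
n=34: can move to 27, which is L ⇒ W
n=35: can move to 27, which is L ⇒ W
The losing starting values of n are exactly the entries labelled L in this table (12 of them).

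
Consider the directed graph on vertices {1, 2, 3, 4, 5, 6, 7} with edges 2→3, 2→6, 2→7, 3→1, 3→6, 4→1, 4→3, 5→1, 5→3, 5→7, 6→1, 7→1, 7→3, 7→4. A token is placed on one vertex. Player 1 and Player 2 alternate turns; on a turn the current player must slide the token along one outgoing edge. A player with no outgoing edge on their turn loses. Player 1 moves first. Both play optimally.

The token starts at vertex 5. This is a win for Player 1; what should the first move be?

Use the standard recursion: the mover loses at a terminal position; elsewhere, the mover wins exactly when some move hands the opponent an L position.
Every edge goes from a vertex to one that appears earlier in the order 1, 6, 3, 4, 7, 2, 5, so processing vertices in that order labels each vertex after all of its successors.
1: no outgoing edge → L
6: can move to 1, which is L ⇒ W
3: can move to 1, which is L ⇒ W
4: can move to 1, which is L ⇒ W
7: can move to 1, which is L ⇒ W
2: moves to 7(W), 3(W), 6(W); every one is W ⇒ L
5: can move to 1, which is L ⇒ W
From 5, the L positions reachable in one move are: 1.

Move to 1.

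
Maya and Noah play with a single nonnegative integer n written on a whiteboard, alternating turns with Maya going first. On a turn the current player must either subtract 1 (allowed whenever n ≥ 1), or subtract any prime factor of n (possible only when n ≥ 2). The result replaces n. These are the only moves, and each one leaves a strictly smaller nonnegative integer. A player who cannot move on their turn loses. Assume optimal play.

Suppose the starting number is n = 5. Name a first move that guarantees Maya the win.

Move to 0.

Label each position W (a win for the player to move) or L (a loss). A position with no legal move is L; any other position is W exactly when some move reaches an L, and L when every move reaches a W.
n=0: no move → L
n=1: W (go to 0, an L position)
n=2: W (go to 0, an L position)
n=3: W (go to 0, an L position)
n=4: L (options 2(W), 3(W) are all W)
n=5: W (go to 0, an L position)
From 5, the L positions reachable in one move are: 0, 4. Any move reaching one of these is winning.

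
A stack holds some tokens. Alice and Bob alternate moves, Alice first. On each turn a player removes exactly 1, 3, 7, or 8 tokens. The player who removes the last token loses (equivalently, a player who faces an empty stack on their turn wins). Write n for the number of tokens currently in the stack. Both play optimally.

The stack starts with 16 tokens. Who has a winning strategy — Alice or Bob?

Use the standard recursion: the mover wins at a terminal position; elsewhere, the mover wins exactly when some move hands the opponent an L position.
n=0: no move; the opponent has just taken the last token and therefore loses → W
n=1: the only move is to 0(W), a W ⇒ L
n=2: can move to 1, which is L ⇒ W
n=3: moves to 2(W), 0(W); every one is W ⇒ L
n=4: can move to 3, which is L ⇒ W
n=5: moves to 4(W), 2(W); every one is W ⇒ L
n=6: can move to 5, which is L ⇒ W
n=7: moves to 6(W), 4(W), 0(W); every one is W ⇒ L
n=8: can move to 7, which is L ⇒ W
n=9: can move to 1, which is L ⇒ W
n=10: can move to 7, which is L ⇒ W
n=11: can move to 3, which is L ⇒ W
n=12: can move to 5, which is L ⇒ W
n=13: can move to 5, which is L ⇒ W
n=14: can move to 7, which is L ⇒ W
n=15: can move to 7, which is L ⇒ W
n=16: moves to 15(W), 13(W), 9(W), 8(W); every one is W ⇒ L
The starting position 16 is L: whatever Alice does, the opponent receives a W position.

Bob wins.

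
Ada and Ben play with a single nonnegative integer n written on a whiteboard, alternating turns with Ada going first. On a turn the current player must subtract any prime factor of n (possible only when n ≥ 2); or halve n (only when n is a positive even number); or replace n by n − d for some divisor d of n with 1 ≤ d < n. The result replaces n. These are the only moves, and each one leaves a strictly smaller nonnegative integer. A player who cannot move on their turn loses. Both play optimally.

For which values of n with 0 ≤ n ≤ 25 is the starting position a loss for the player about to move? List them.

Compute win/loss labels from the base case upward. A position with no move is L. Any other position is W if it can reach an L in one move, else L.
n=0: no move → L
n=1: no move → L
n=2: →0(L), so W
n=3: →0(L), so W
n=4: →2(W), 3(W) — all W, so L
n=5: →0(L), so W
n=6: →4(L), so W
n=7: →0(L), so W
n=8: →4(L), so W
n=9: →6(W), 8(W) — all W, so L
n=10: →9(L), so W
n=11: →0(L), so W
n=12: →9(L), so W
n=13: →0(L), so W
n=14: →7(W), 12(W), 13(W) — all W, so L
n=15: →14(L), so W
n=16: →14(L), so W
n=17: →0(L), so W
n=18: →9(L), so W
n=19: →0(L), so W
n=20: →10(W), 15(W), 16(W), 18(W), 19(W) — all W, so L
n=21: →14(L), so W
n=22: →20(L), so W
n=23: →0(L), so W
n=24: →20(L), so W
n=25: →20(L), so W
The losing starting values of n are exactly the entries labelled L in this table (6 of them).

0, 1, 4, 9, 14, 20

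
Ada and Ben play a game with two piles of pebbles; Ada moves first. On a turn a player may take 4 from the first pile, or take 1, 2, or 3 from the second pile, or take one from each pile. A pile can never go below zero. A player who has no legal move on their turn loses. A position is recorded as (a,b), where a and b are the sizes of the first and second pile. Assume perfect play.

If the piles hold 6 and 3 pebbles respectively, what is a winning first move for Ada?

Work bottom-up. With no move the player to move loses. Otherwise the position is W if at least one move leads to an L position for the opponent, and L if every move leads to a W.
No move ever increases a pile, so every position that can arise here has a ≤ 6 and b ≤ 3; it is enough to label the cells with 0 ≤ a ≤ 6 and 0 ≤ b ≤ 3.
Every move lowers a or b (never raises either), so fill the grid row by row in increasing a, and left to right within a row: each cell's successors are then already labelled.
      b=0  b=1  b=2  b=3
a=0:    L    W    W    W
a=1:    L    W    W    W
a=2:    L    W    W    W
a=3:    L    W    W    W
a=4:    W    W    L    W
a=5:    W    L    W    W
a=6:    W    L    W    W
Cells with no legal move (terminal, hence L): (0,0), (1,0), (2,0), (3,0).
The remaining L cells, each justified by listing all of its moves:
(4,2): only reaches (0,2)(W), (4,1)(W), (4,0)(W), (3,1)(W), all W → L
(5,1): only reaches (1,1)(W), (5,0)(W), (4,0)(W), all W → L
(6,1): only reaches (2,1)(W), (6,0)(W), (5,0)(W), all W → L
Every other cell has at least one move into one of the L cells above, so it is W.
From (6,3), the L positions reachable in one move are: (6,1).

Move to (6,1).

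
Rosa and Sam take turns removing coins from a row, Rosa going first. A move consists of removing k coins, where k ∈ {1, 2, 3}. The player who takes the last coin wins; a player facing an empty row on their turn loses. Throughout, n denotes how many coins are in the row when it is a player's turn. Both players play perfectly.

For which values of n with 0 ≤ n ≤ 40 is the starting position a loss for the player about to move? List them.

Classify positions by backward induction: terminal positions (no move available) are L. From any other position, the mover wins iff some move reaches an L.
n=0: no move → L
n=1: →0(L), so W
n=2: →0(L), so W
n=3: →0(L), so W
n=4: →3(W), 2(W), 1(W) — all W, so L
n=5: →4(L), so W
n=6: →4(L), so W
n=7: →4(L), so W
n=8: →7(W), 6(W), 5(W) — all W, so L
n=9: →8(L), so W
n=10: →8(L), so W
n=11: →8(L), so W
n=12: →11(W), 10(W), 9(W) — all W, so L
n=13: →12(L), so W
n=14: →12(L), so W
n=15: →12(L), so W
n=16: →15(W), 14(W), 13(W) — all W, so L
n=17: →16(L), so W
n=18: →16(L), so W
n=19: →16(L), so W
n=20: →19(W), 18(W), 17(W) — all W, so L
n=21: →20(L), so W
n=22: →20(L), so W
n=23: →20(L), so W
n=24: →23(W), 22(W), 21(W) — all W, so L
n=25: →24(L), so W
n=26: →24(L), so W
n=27: →24(L), so W
n=28: →27(W), 26(W), 25(W) — all W, so L
n=29: →28(L), so W
n=30: →28(L), so W
n=31: →28(L), so W
n=32: →31(W), 30(W), 29(W) — all W, so L
n=33: →32(L), so W
n=34: →32(L), so W
n=35: →32(L), so W
n=36: →35(W), 34(W), 33(W) — all W, so L
n=37: →36(L), so W
n=38: →36(L), so W
n=39: →36(L), so W
n=40: →39(W), 38(W), 37(W) — all W, so L
The losing starting values of n are exactly the entries labelled L in this table (11 of them).

0, 4, 8, 12, 16, 20, 24, 28, 32, 36, 40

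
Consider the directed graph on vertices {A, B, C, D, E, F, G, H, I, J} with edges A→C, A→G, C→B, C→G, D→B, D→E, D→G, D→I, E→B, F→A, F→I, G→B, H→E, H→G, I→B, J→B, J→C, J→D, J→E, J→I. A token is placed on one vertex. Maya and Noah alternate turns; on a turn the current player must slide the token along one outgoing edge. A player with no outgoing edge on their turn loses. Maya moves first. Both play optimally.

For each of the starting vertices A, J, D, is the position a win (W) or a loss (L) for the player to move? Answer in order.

Label each position W (a win for the player to move) or L (a loss). A position with no legal move is L; any other position is W exactly when some move reaches an L, and L when every move reaches a W.
Every edge goes from a vertex to one that appears earlier in the order B, I, G, C, E, D, A, H, F, J, so processing vertices in that order labels each vertex after all of its successors.
B: no outgoing edge → L
I: W (go to B, an L position)
G: W (go to B, an L position)
C: W (go to B, an L position)
E: W (go to B, an L position)
D: W (go to B, an L position)
A: L (options C(W), G(W) are all W)
H: L (options E(W), G(W) are all W)
F: W (go to A, an L position)
J: W (go to B, an L position)

A: L, J: W, D: W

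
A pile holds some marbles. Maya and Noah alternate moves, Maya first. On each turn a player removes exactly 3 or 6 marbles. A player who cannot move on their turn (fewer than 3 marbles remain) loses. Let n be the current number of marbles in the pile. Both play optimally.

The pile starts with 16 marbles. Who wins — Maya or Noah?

Compute win/loss labels from the base case upward. A position with no move is L. Any other position is W if it can reach an L in one move, else L.
n=0: no move → L
n=1: no move → L
n=2: no move → L
n=3: W (go to 0, an L position)
n=4: W (go to 1, an L position)
n=5: W (go to 2, an L position)
n=6: W (go to 0, an L position)
n=7: W (go to 1, an L position)
n=8: W (go to 2, an L position)
n=9: L (options 6(W), 3(W) are all W)
n=10: L (options 7(W), 4(W) are all W)
n=11: L (options 8(W), 5(W) are all W)
n=12: W (go to 9, an L position)
n=13: W (go to 10, an L position)
n=14: W (go to 11, an L position)
n=15: W (go to 9, an L position)
n=16: W (go to 10, an L position)
From 16 Maya can remove 6, leaving 10, reaching an L position.

Maya wins.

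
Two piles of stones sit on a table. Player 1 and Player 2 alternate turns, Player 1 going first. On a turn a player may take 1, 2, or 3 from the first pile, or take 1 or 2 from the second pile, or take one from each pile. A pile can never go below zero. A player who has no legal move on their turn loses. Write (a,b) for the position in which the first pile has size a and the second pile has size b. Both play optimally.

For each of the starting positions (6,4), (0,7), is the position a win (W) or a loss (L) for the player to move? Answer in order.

(6,4): L, (0,7): W

Work bottom-up. With no move the player to move loses. Otherwise the position is W if at least one move leads to an L position for the opponent, and L if every move leads to a W.
No move ever increases a pile, so every position that can arise here has a ≤ 6 and b ≤ 7; it is enough to label the cells with 0 ≤ a ≤ 6 and 0 ≤ b ≤ 7.
Every move lowers a or b (never raises either), so fill the grid row by row in increasing a, and left to right within a row: each cell's successors are then already labelled.
      b=0  b=1  b=2  b=3  b=4  b=5  b=6  b=7
a=0:    L    W    W    L    W    W    L    W
a=1:    W    W    L    W    W    L    W    W
a=2:    W    L    W    W    L    W    W    L
a=3:    W    W    W    W    W    W    W    W
a=4:    L    W    W    L    W    W    L    W
a=5:    W    W    L    W    W    L    W    W
a=6:    W    L    W    W    L    W    W    L
Cells with no legal move (terminal, hence L): (0,0).
The remaining L cells, each justified by listing all of its moves:
(0,3): →(0,2)(W), (0,1)(W) — all W, so L
(0,6): →(0,5)(W), (0,4)(W) — all W, so L
(1,2): →(0,2)(W), (1,1)(W), (1,0)(W), (0,1)(W) — all W, so L
(1,5): →(0,5)(W), (1,4)(W), (1,3)(W), (0,4)(W) — all W, so L
(2,1): →(1,1)(W), (0,1)(W), (2,0)(W), (1,0)(W) — all W, so L
(2,4): →(1,4)(W), (0,4)(W), (2,3)(W), (2,2)(W), (1,3)(W) — all W, so L
(2,7): →(1,7)(W), (0,7)(W), (2,6)(W), (2,5)(W), (1,6)(W) — all W, so L
(4,0): →(3,0)(W), (2,0)(W), (1,0)(W) — all W, so L
(4,3): →(3,3)(W), (2,3)(W), (1,3)(W), (4,2)(W), (4,1)(W), (3,2)(W) — all W, so L
(4,6): →(3,6)(W), (2,6)(W), (1,6)(W), (4,5)(W), (4,4)(W), (3,5)(W) — all W, so L
(5,2): →(4,2)(W), (3,2)(W), (2,2)(W), (5,1)(W), (5,0)(W), (4,1)(W) — all W, so L
(5,5): →(4,5)(W), (3,5)(W), (2,5)(W), (5,4)(W), (5,3)(W), (4,4)(W) — all W, so L
(6,1): →(5,1)(W), (4,1)(W), (3,1)(W), (6,0)(W), (5,0)(W) — all W, so L
(6,4): →(5,4)(W), (4,4)(W), (3,4)(W), (6,3)(W), (6,2)(W), (5,3)(W) — all W, so L
(6,7): →(5,7)(W), (4,7)(W), (3,7)(W), (6,6)(W), (6,5)(W), (5,6)(W) — all W, so L
Every other cell has at least one move into one of the L cells above, so it is W.
(6,4): one of the L cells justified above, so L
(0,7): the move to (0,6) reaches an L cell, so W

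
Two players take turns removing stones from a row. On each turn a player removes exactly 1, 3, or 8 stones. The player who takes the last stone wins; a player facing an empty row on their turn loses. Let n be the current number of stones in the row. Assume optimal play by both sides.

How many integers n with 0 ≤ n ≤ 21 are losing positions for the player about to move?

8

Label each position W (a win for the player to move) or L (a loss). A position with no legal move is L; any other position is W exactly when some move reaches an L, and L when every move reaches a W.
n=0: no move → L
n=1: reaches L-position 0 → W
n=2: only reaches 1(W), which is W → L
n=3: reaches L-position 2 → W
n=4: only reaches 3(W), 1(W), all W → L
n=5: reaches L-position 4 → W
n=6: only reaches 5(W), 3(W), all W → L
n=7: reaches L-position 6 → W
n=8: reaches L-position 0 → W
n=9: reaches L-position 6 → W
n=10: reaches L-position 2 → W
n=11: only reaches 10(W), 8(W), 3(W), all W → L
n=12: reaches L-position 11 → W
n=13: only reaches 12(W), 10(W), 5(W), all W → L
n=14: reaches L-position 13 → W
n=15: only reaches 14(W), 12(W), 7(W), all W → L
n=16: reaches L-position 15 → W
n=17: only reaches 16(W), 14(W), 9(W), all W → L
n=18: reaches L-position 17 → W
n=19: reaches L-position 11 → W
n=20: reaches L-position 17 → W
n=21: reaches L-position 13 → W
L entries with 0 ≤ n ≤ 21: n = 0, 2, 4, 6, 11, 13, 15, 17; that makes 8.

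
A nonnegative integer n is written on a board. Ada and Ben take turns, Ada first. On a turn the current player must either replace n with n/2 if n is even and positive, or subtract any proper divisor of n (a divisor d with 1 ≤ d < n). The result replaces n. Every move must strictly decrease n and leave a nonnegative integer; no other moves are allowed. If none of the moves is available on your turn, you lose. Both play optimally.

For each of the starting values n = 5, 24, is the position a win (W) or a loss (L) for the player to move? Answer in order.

Build the W/L table. Terminal = L. A non-terminal position is W if it has a move to some L; otherwise it is L.
n=0: no move → L
n=1: no move → L
n=2: can move to 1, which is L ⇒ W
n=3: the only move is to 2(W), a W ⇒ L
n=4: can move to 3, which is L ⇒ W
n=5: the only move is to 4(W), a W ⇒ L
n=6: can move to 3, which is L ⇒ W
n=7: the only move is to 6(W), a W ⇒ L
n=8: can move to 7, which is L ⇒ W
n=9: moves to 6(W), 8(W); every one is W ⇒ L
n=10: can move to 5, which is L ⇒ W
n=11: the only move is to 10(W), a W ⇒ L
n=12: can move to 9, which is L ⇒ W
n=13: the only move is to 12(W), a W ⇒ L
n=14: can move to 7, which is L ⇒ W
n=15: moves to 10(W), 12(W), 14(W); every one is W ⇒ L
n=16: can move to 15, which is L ⇒ W
n=17: the only move is to 16(W), a W ⇒ L
n=18: can move to 9, which is L ⇒ W
n=19: the only move is to 18(W), a W ⇒ L
n=20: can move to 15, which is L ⇒ W
n=21: moves to 14(W), 18(W), 20(W); every one is W ⇒ L
n=22: can move to 11, which is L ⇒ W
n=23: the only move is to 22(W), a W ⇒ L
n=24: can move to 21, which is L ⇒ W

5: L, 24: W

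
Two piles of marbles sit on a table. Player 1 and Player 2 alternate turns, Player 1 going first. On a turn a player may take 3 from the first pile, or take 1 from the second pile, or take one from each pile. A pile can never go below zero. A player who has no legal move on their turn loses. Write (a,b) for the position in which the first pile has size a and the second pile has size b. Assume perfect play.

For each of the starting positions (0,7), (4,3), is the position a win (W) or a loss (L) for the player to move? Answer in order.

Work bottom-up. With no move the player to move loses. Otherwise the position is W if at least one move leads to an L position for the opponent, and L if every move leads to a W.
No move ever increases a pile, so every position that can arise here has a ≤ 4 and b ≤ 7; it is enough to label the cells with 0 ≤ a ≤ 4 and 0 ≤ b ≤ 7.
Every move lowers a or b (never raises either), so fill the grid row by row in increasing a, and left to right within a row: each cell's successors are then already labelled.
      b=0  b=1  b=2  b=3  b=4  b=5  b=6  b=7
a=0:    L    W    L    W    L    W    L    W
a=1:    L    W    L    W    L    W    L    W
a=2:    L    W    L    W    L    W    L    W
a=3:    W    W    W    W    W    W    W    W
a=4:    W    L    W    L    W    L    W    L
Cells with no legal move (terminal, hence L): (0,0), (1,0), (2,0).
The remaining L cells, each justified by listing all of its moves:
(0,2): →(0,1)(W) only, which is W, so L
(0,4): →(0,3)(W) only, which is W, so L
(0,6): →(0,5)(W) only, which is W, so L
(1,2): →(1,1)(W), (0,1)(W) — all W, so L
(1,4): →(1,3)(W), (0,3)(W) — all W, so L
(1,6): →(1,5)(W), (0,5)(W) — all W, so L
(2,2): →(2,1)(W), (1,1)(W) — all W, so L
(2,4): →(2,3)(W), (1,3)(W) — all W, so L
(2,6): →(2,5)(W), (1,5)(W) — all W, so L
(4,1): →(1,1)(W), (4,0)(W), (3,0)(W) — all W, so L
(4,3): →(1,3)(W), (4,2)(W), (3,2)(W) — all W, so L
(4,5): →(1,5)(W), (4,4)(W), (3,4)(W) — all W, so L
(4,7): →(1,7)(W), (4,6)(W), (3,6)(W) — all W, so L
Every other cell has at least one move into one of the L cells above, so it is W.
(0,7): the move to (0,6) reaches an L cell, so W
(4,3): one of the L cells justified above, so L

(0,7): W, (4,3): L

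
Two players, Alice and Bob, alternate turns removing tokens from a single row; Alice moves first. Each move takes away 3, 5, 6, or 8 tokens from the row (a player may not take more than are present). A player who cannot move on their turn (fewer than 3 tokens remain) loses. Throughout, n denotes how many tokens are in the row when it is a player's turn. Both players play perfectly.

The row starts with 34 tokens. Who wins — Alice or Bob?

Bob wins.

Work bottom-up. With no move the player to move loses. Otherwise the position is W if at least one move leads to an L position for the opponent, and L if every move leads to a W.
n=0: no move → L
n=1: no move → L
n=2: no move → L
n=3: →0(L), so W
n=4: →1(L), so W
n=5: →2(L), so W
n=6: →1(L), so W
n=7: →2(L), so W
n=8: →2(L), so W
n=9: →1(L), so W
n=10: →2(L), so W
n=11: →8(W), 6(W), 5(W), 3(W) — all W, so L
n=12: →9(W), 7(W), 6(W), 4(W) — all W, so L
n=13: →10(W), 8(W), 7(W), 5(W) — all W, so L
n=14: →11(L), so W
n=15: →12(L), so W
n=16: →13(L), so W
n=17: →12(L), so W
n=18: →13(L), so W
n=19: →13(L), so W
n=20: →12(L), so W
n=21: →13(L), so W
n=22: →19(W), 17(W), 16(W), 14(W) — all W, so L
n=23: →20(W), 18(W), 17(W), 15(W) — all W, so L
n=24: →21(W), 19(W), 18(W), 16(W) — all W, so L
n=25: →22(L), so W
n=26: →23(L), so W
n=27: →24(L), so W
n=28: →23(L), so W
n=29: →24(L), so W
n=30: →24(L), so W
n=31: →23(L), so W
n=32: →24(L), so W
n=33: →30(W), 28(W), 27(W), 25(W) — all W, so L
n=34: →31(W), 29(W), 28(W), 26(W) — all W, so L
The starting position 34 is L: whatever Alice does, the opponent receives a W position.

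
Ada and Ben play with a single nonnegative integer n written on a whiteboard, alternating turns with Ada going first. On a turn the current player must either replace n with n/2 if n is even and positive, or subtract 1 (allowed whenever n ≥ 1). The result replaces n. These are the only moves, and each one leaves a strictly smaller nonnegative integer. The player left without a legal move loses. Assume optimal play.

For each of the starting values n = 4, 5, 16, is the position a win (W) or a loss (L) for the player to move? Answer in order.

4: W, 5: L, 16: W

Build the W/L table. Terminal = L. A non-terminal position is W if it has a move to some L; otherwise it is L.
n=0: no move → L
n=1: W (go to 0, an L position)
n=2: L (sole option 1(W) is W)
n=3: W (go to 2, an L position)
n=4: W (go to 2, an L position)
n=5: L (sole option 4(W) is W)
n=6: W (go to 5, an L position)
n=7: L (sole option 6(W) is W)
n=8: W (go to 7, an L position)
n=9: L (sole option 8(W) is W)
n=10: W (go to 5, an L position)
n=11: L (sole option 10(W) is W)
n=12: W (go to 11, an L position)
n=13: L (sole option 12(W) is W)
n=14: W (go to 7, an L position)
n=15: L (sole option 14(W) is W)
n=16: W (go to 15, an L position)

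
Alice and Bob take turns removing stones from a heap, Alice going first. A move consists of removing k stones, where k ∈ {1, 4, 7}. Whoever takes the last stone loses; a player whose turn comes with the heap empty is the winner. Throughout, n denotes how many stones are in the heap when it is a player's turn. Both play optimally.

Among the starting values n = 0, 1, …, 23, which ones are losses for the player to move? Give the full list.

1, 3, 6, 9, 11, 14, 17, 19, 22

Work bottom-up. With no move the player to move wins. Otherwise the position is W if at least one move leads to an L position for the opponent, and L if every move leads to a W.
n=0: no move; the opponent has just taken the last stone and therefore loses → W
n=1: the only move is to 0(W), a W ⇒ L
n=2: can move to 1, which is L ⇒ W
n=3: the only move is to 2(W), a W ⇒ L
n=4: can move to 3, which is L ⇒ W
n=5: can move to 1, which is L ⇒ W
n=6: moves to 5(W), 2(W); every one is W ⇒ L
n=7: can move to 6, which is L ⇒ W
n=8: can move to 1, which is L ⇒ W
n=9: moves to 8(W), 5(W), 2(W); every one is W ⇒ L
n=10: can move to 9, which is L ⇒ W
n=11: moves to 10(W), 7(W), 4(W); every one is W ⇒ L
n=12: can move to 11, which is L ⇒ W
n=13: can move to 9, which is L ⇒ W
n=14: moves to 13(W), 10(W), 7(W); every one is W ⇒ L
n=15: can move to 14, which is L ⇒ W
n=16: can move to 9, which is L ⇒ W
n=17: moves to 16(W), 13(W), 10(W); every one is W ⇒ L
n=18: can move to 17, which is L ⇒ W
n=19: moves to 18(W), 15(W), 12(W); every one is W ⇒ L
n=20: can move to 19, which is L ⇒ W
n=21: can move to 17, which is L ⇒ W
n=22: moves to 21(W), 18(W), 15(W); every one is W ⇒ L
n=23: can move to 22, which is L ⇒ W
Reading off the rows marked L gives the requested list; there are 9 such values of n.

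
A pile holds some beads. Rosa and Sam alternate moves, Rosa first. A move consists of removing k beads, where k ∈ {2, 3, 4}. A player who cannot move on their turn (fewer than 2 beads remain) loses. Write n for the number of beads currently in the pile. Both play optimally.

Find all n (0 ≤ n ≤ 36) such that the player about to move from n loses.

Use the standard recursion: the mover loses at a terminal position; elsewhere, the mover wins exactly when some move hands the opponent an L position.
n=0: no move → L
n=1: no move → L
n=2: reaches L-position 0 → W
n=3: reaches L-position 1 → W
n=4: reaches L-position 1 → W
n=5: reaches L-position 1 → W
n=6: only reaches 4(W), 3(W), 2(W), all W → L
n=7: only reaches 5(W), 4(W), 3(W), all W → L
n=8: reaches L-position 6 → W
n=9: reaches L-position 7 → W
n=10: reaches L-position 7 → W
n=11: reaches L-position 7 → W
n=12: only reaches 10(W), 9(W), 8(W), all W → L
n=13: only reaches 11(W), 10(W), 9(W), all W → L
n=14: reaches L-position 12 → W
n=15: reaches L-position 13 → W
n=16: reaches L-position 13 → W
n=17: reaches L-position 13 → W
n=18: only reaches 16(W), 15(W), 14(W), all W → L
n=19: only reaches 17(W), 16(W), 15(W), all W → L
n=20: reaches L-position 18 → W
n=21: reaches L-position 19 → W
n=22: reaches L-position 19 → W
n=23: reaches L-position 19 → W
n=24: only reaches 22(W), 21(W), 20(W), all W → L
n=25: only reaches 23(W), 22(W), 21(W), all W → L
n=26: reaches L-position 24 → W
n=27: reaches L-position 25 → W
n=28: reaches L-position 25 → W
n=29: reaches L-position 25 → W
n=30: only reaches 28(W), 27(W), 26(W), all W → L
n=31: only reaches 29(W), 28(W), 27(W), all W → L
n=32: reaches L-position 30 → W
n=33: reaches L-position 31 → W
n=34: reaches L-position 31 → W
n=35: reaches L-position 31 → W
n=36: only reaches 34(W), 33(W), 32(W), all W → L
The losing starting values of n are exactly the entries labelled L in this table (13 of them).

0, 1, 6, 7, 12, 13, 18, 19, 24, 25, 30, 31, 36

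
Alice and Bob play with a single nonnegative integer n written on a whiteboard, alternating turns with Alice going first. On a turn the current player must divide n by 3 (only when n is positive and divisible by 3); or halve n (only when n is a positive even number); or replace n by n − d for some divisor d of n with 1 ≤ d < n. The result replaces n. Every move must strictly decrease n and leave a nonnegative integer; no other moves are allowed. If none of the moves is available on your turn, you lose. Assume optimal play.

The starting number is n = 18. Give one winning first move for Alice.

Positions with no move are L. A position that does have a move is losing for the player to move precisely when every available move leads to a winning position for the opponent. Fill in the labels:
n=0: no move → L
n=1: no move → L
n=2: →1(L), so W
n=3: →1(L), so W
n=4: →2(W), 3(W) — all W, so L
n=5: →4(L), so W
n=6: →4(L), so W
n=7: →6(W) only, which is W, so L
n=8: →4(L), so W
n=9: →3(W), 6(W), 8(W) — all W, so L
n=10: →9(L), so W
n=11: →10(W) only, which is W, so L
n=12: →4(L), so W
n=13: →12(W) only, which is W, so L
n=14: →7(L), so W
n=15: →5(W), 10(W), 12(W), 14(W) — all W, so L
n=16: →15(L), so W
n=17: →16(W) only, which is W, so L
n=18: →9(L), so W
From 18, the L positions reachable in one move are: 9, 15, 17. Any move reaching one of these is winning.

Move to 9.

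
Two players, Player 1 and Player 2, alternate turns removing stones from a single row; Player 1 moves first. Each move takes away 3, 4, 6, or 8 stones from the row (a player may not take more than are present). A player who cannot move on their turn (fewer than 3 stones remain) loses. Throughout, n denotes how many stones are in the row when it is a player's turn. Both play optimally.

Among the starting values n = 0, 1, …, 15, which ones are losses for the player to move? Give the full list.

0, 1, 2, 11, 12, 13

Work bottom-up. With no move the player to move loses. Otherwise the position is W if at least one move leads to an L position for the opponent, and L if every move leads to a W.
n=0: no move → L
n=1: no move → L
n=2: no move → L
n=3: →0(L), so W
n=4: →1(L), so W
n=5: →2(L), so W
n=6: →2(L), so W
n=7: →1(L), so W
n=8: →2(L), so W
n=9: →1(L), so W
n=10: →2(L), so W
n=11: →8(W), 7(W), 5(W), 3(W) — all W, so L
n=12: →9(W), 8(W), 6(W), 4(W) — all W, so L
n=13: →10(W), 9(W), 7(W), 5(W) — all W, so L
n=14: →11(L), so W
n=15: →12(L), so W
The losing starting values of n are exactly the entries labelled L in this table (6 of them).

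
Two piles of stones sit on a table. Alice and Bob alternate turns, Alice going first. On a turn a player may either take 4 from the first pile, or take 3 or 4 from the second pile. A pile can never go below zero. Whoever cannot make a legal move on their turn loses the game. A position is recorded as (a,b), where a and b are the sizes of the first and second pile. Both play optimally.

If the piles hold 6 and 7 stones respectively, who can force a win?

Positions with no move are L. A position that does have a move is losing for the player to move precisely when every available move leads to a winning position for the opponent. Fill in the labels:
No move ever increases a pile, so every position that can arise here has a ≤ 6 and b ≤ 7; it is enough to label the cells with 0 ≤ a ≤ 6 and 0 ≤ b ≤ 7.
Every move lowers a or b (never raises either), so fill the grid row by row in increasing a, and left to right within a row: each cell's successors are then already labelled.
      b=0  b=1  b=2  b=3  b=4  b=5  b=6  b=7
a=0:    L    L    L    W    W    W    W    L
a=1:    L    L    L    W    W    W    W    L
a=2:    L    L    L    W    W    W    W    L
a=3:    L    L    L    W    W    W    W    L
a=4:    W    W    W    L    L    L    W    W
a=5:    W    W    W    L    L    L    W    W
a=6:    W    W    W    L    L    L    W    W
Cells with no legal move (terminal, hence L): (0,0), (0,1), (0,2), (1,0), (1,1), (1,2), (2,0), (2,1), (2,2), (3,0), (3,1), (3,2).
The remaining L cells, each justified by listing all of its moves:
(0,7): only reaches (0,4)(W), (0,3)(W), all W → L
(1,7): only reaches (1,4)(W), (1,3)(W), all W → L
(2,7): only reaches (2,4)(W), (2,3)(W), all W → L
(3,7): only reaches (3,4)(W), (3,3)(W), all W → L
(4,3): only reaches (0,3)(W), (4,0)(W), all W → L
(4,4): only reaches (0,4)(W), (4,1)(W), (4,0)(W), all W → L
(4,5): only reaches (0,5)(W), (4,2)(W), (4,1)(W), all W → L
(5,3): only reaches (1,3)(W), (5,0)(W), all W → L
(5,4): only reaches (1,4)(W), (5,1)(W), (5,0)(W), all W → L
(5,5): only reaches (1,5)(W), (5,2)(W), (5,1)(W), all W → L
(6,3): only reaches (2,3)(W), (6,0)(W), all W → L
(6,4): only reaches (2,4)(W), (6,1)(W), (6,0)(W), all W → L
(6,5): only reaches (2,5)(W), (6,2)(W), (6,1)(W), all W → L
Every other cell has at least one move into one of the L cells above, so it is W.
From (6,7) Alice can move to (2,7), reaching an L position.

Alice wins.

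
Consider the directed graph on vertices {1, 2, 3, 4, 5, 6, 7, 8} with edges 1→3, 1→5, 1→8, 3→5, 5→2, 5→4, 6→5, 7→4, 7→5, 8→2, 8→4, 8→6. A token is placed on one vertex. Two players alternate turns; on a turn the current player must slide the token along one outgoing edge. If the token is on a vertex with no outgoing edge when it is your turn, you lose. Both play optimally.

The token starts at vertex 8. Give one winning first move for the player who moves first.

Move to 6.

Use the standard recursion: the mover loses at a terminal position; elsewhere, the mover wins exactly when some move hands the opponent an L position.
Every edge goes from a vertex to one that appears earlier in the order 4, 2, 5, 7, 3, 6, 8, 1, so processing vertices in that order labels each vertex after all of its successors.
4: no outgoing edge → L
2: no outgoing edge → L
5: W (go to 2, an L position)
7: W (go to 4, an L position)
3: L (sole option 5(W) is W)
6: L (sole option 5(W) is W)
8: W (go to 6, an L position)
1: W (go to 3, an L position)
From 8, the L positions reachable in one move are: 6, 2, 4. Any move reaching one of these is winning.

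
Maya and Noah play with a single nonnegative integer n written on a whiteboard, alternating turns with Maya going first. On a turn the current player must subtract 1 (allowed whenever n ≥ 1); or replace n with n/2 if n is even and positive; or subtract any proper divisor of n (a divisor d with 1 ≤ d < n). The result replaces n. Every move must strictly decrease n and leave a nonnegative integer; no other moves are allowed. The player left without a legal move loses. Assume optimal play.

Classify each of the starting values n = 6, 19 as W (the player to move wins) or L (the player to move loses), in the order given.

Label each position W (a win for the player to move) or L (a loss). A position with no legal move is L; any other position is W exactly when some move reaches an L, and L when every move reaches a W.
n=0: no move → L
n=1: W (go to 0, an L position)
n=2: L (sole option 1(W) is W)
n=3: W (go to 2, an L position)
n=4: W (go to 2, an L position)
n=5: L (sole option 4(W) is W)
n=6: W (go to 5, an L position)
n=7: L (sole option 6(W) is W)
n=8: W (go to 7, an L position)
n=9: L (options 6(W), 8(W) are all W)
n=10: W (go to 5, an L position)
n=11: L (sole option 10(W) is W)
n=12: W (go to 9, an L position)
n=13: L (sole option 12(W) is W)
n=14: W (go to 7, an L position)
n=15: L (options 10(W), 12(W), 14(W) are all W)
n=16: W (go to 15, an L position)
n=17: L (sole option 16(W) is W)
n=18: W (go to 9, an L position)
n=19: L (sole option 18(W) is W)

6: W, 19: L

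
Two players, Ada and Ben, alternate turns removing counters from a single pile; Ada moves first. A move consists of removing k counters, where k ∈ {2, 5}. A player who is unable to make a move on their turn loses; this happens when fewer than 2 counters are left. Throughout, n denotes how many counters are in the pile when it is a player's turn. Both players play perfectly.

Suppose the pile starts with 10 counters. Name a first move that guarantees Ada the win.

Classify positions by backward induction: terminal positions (no move available) are L. From any other position, the mover wins iff some move reaches an L.
n=0: no move → L
n=1: no move → L
n=2: reaches L-position 0 → W
n=3: reaches L-position 1 → W
n=4: only reaches 2(W), which is W → L
n=5: reaches L-position 0 → W
n=6: reaches L-position 4 → W
n=7: only reaches 5(W), 2(W), all W → L
n=8: only reaches 6(W), 3(W), all W → L
n=9: reaches L-position 7 → W
n=10: reaches L-position 8 → W
From 10, the L positions reachable in one move are: 8.

Remove 2, leaving 8.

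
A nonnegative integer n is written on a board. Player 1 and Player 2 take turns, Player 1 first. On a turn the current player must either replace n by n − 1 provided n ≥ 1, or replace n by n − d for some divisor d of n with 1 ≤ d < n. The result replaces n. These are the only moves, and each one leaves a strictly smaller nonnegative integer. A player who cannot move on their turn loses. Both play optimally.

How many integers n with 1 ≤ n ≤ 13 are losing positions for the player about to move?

Compute win/loss labels from the base case upward. A position with no move is L. Any other position is W if it can reach an L in one move, else L.
n=0: no move → L
n=1: →0(L), so W
n=2: →1(W) only, which is W, so L
n=3: →2(L), so W
n=4: →2(L), so W
n=5: →4(W) only, which is W, so L
n=6: →5(L), so W
n=7: →6(W) only, which is W, so L
n=8: →7(L), so W
n=9: →6(W), 8(W) — all W, so L
n=10: →5(L), so W
n=11: →10(W) only, which is W, so L
n=12: →9(L), so W
n=13: →12(W) only, which is W, so L
L entries with 1 ≤ n ≤ 13 (n=0 is outside the asked range and is not counted): n = 2, 5, 7, 9, 11, 13; that makes 6.

6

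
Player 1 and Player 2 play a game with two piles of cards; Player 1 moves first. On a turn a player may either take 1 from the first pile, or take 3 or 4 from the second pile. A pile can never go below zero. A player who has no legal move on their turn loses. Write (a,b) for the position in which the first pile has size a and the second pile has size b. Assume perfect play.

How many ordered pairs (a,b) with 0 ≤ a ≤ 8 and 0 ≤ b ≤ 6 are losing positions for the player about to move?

27

Use the standard recursion: the mover loses at a terminal position; elsewhere, the mover wins exactly when some move hands the opponent an L position.
Every move lowers a or b (never raises either), so fill the grid row by row in increasing a, and left to right within a row: each cell's successors are then already labelled.
      b=0  b=1  b=2  b=3  b=4  b=5  b=6
a=0:    L    L    L    W    W    W    W
a=1:    W    W    W    L    L    L    W
a=2:    L    L    L    W    W    W    W
a=3:    W    W    W    L    L    L    W
a=4:    L    L    L    W    W    W    W
a=5:    W    W    W    L    L    L    W
a=6:    L    L    L    W    W    W    W
a=7:    W    W    W    L    L    L    W
a=8:    L    L    L    W    W    W    W
Cells with no legal move (terminal, hence L): (0,0), (0,1), (0,2).
The remaining L cells, each justified by listing all of its moves:
(1,3): only reaches (0,3)(W), (1,0)(W), all W → L
(1,4): only reaches (0,4)(W), (1,1)(W), (1,0)(W), all W → L
(1,5): only reaches (0,5)(W), (1,2)(W), (1,1)(W), all W → L
(2,0): only reaches (1,0)(W), which is W → L
(2,1): only reaches (1,1)(W), which is W → L
(2,2): only reaches (1,2)(W), which is W → L
(3,3): only reaches (2,3)(W), (3,0)(W), all W → L
(3,4): only reaches (2,4)(W), (3,1)(W), (3,0)(W), all W → L
(3,5): only reaches (2,5)(W), (3,2)(W), (3,1)(W), all W → L
(4,0): only reaches (3,0)(W), which is W → L
(4,1): only reaches (3,1)(W), which is W → L
(4,2): only reaches (3,2)(W), which is W → L
(5,3): only reaches (4,3)(W), (5,0)(W), all W → L
(5,4): only reaches (4,4)(W), (5,1)(W), (5,0)(W), all W → L
(5,5): only reaches (4,5)(W), (5,2)(W), (5,1)(W), all W → L
(6,0): only reaches (5,0)(W), which is W → L
(6,1): only reaches (5,1)(W), which is W → L
(6,2): only reaches (5,2)(W), which is W → L
(7,3): only reaches (6,3)(W), (7,0)(W), all W → L
(7,4): only reaches (6,4)(W), (7,1)(W), (7,0)(W), all W → L
(7,5): only reaches (6,5)(W), (7,2)(W), (7,1)(W), all W → L
(8,0): only reaches (7,0)(W), which is W → L
(8,1): only reaches (7,1)(W), which is W → L
(8,2): only reaches (7,2)(W), which is W → L
Every other cell has at least one move into one of the L cells above, so it is W.
L cells per row: a=0: 3, a=1: 3, a=2: 3, a=3: 3, a=4: 3, a=5: 3, a=6: 3, a=7: 3, a=8: 3; total 27.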